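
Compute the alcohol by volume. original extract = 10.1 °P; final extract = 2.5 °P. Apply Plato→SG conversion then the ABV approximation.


SG = 259/(259 − P);  ABV = (OG − FG)·131.25
OG = 259/(259 − 10.1) = 1.0406
FG = 259/(259 − 2.5) = 1.0097
ABV = (1.0406 − 1.0097)·131.25

4.0467 % ABV


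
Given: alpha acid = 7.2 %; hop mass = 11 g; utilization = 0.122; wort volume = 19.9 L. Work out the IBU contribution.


IBU = (α/100)·mass·U·1000 / V
IBU = (7.2/100)·11·0.122·1000 / 19.9

4.8555 IBU


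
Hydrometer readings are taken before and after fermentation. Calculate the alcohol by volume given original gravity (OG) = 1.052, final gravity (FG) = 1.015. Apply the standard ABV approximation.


ABV = (OG − FG) · 131.25
ABV = (1.052 − 1.015) · 131.25

4.8563 % ABV


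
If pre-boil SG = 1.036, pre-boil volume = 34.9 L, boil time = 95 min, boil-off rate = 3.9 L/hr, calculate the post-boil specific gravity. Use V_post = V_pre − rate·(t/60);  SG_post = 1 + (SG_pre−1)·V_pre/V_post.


V_post = 34.9 − 3.9·(95/60) = 28.7250
SG_post = 1 + (1.036 − 1)·34.9/28.7250

1.0437


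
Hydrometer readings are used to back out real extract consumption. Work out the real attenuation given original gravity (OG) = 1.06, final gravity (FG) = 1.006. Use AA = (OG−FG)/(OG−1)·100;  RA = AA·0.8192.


AA = (1.06 − 1.006)/(1.06 − 1)·100 = 90.0000
RA = 90.0000·0.8192

73.7280 %


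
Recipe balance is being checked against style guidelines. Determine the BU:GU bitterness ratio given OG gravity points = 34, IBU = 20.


BU:GU = IBU / OG_points
BU:GU = 20 / 34

0.5882


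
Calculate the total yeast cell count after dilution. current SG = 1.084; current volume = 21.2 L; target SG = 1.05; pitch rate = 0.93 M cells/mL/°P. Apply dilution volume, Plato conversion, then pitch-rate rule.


V_w = V·((SG_c−1)/(SG_t−1)−1);  °P = 259 − 259/SG_t;  cells = rate·(V+V_w)·°P
V_w = 21.2·((1.084−1)/(1.05−1)−1) = 14.4160
V_final = 21.2 + 14.4160 = 35.6160
°P = 259 − 259/1.05 = 12.3333
cells = 0.93·35.6160·12.3333

408.5155 billion cells


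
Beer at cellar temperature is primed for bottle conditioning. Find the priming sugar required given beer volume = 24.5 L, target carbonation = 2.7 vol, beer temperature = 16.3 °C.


residual = 14.695·(0.01821 + 0.09011·e^(−0.04·T));  sugar = (target − residual)·4.0·V
residual = 14.695·(0.01821 + 0.09011·e^(−0.04·16.3)) = 0.9575
sugar = (2.7 − 0.9575)·4.0·24.5

170.7660 g


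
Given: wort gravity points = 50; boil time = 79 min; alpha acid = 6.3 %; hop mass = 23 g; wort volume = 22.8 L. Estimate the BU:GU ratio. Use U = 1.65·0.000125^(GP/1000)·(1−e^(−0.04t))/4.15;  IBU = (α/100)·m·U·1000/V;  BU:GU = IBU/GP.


U = 1.65·0.000125^(50/1000)·(1−e^(−0.04·79))/4.15 = 0.2429
IBU = (6.3/100)·23·0.2429·1000/22.8 = 15.4379
BU:GU = 15.4379/50

0.3088


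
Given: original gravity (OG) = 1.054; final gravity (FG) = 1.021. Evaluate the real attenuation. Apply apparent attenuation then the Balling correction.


AA = (OG−FG)/(OG−1)·100;  RA = AA·0.8192
AA = (1.054 − 1.021)/(1.054 − 1)·100 = 61.1111
RA = 61.1111·0.8192

50.0622 %


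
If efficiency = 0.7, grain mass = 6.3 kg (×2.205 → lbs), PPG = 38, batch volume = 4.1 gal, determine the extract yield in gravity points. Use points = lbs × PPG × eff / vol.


lbs = 6.3 × 2.205 = 13.8915
points = 13.8915 × 38 × 0.7 / 4.1

90.1253 points


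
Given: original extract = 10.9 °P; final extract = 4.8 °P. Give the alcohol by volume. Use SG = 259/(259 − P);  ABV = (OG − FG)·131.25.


OG = 259/(259 − 10.9) = 1.0439
FG = 259/(259 − 4.8) = 1.0189
ABV = (1.0439 − 1.0189)·131.25

3.2880 % ABV


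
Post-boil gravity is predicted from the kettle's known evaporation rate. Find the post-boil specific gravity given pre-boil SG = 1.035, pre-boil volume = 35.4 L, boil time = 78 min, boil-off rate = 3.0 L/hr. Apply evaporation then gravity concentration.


V_post = V_pre − rate·(t/60);  SG_post = 1 + (SG_pre−1)·V_pre/V_post
V_post = 35.4 − 3.0·(78/60) = 31.5000
SG_post = 1 + (1.035 − 1)·35.4/31.5000

1.0393


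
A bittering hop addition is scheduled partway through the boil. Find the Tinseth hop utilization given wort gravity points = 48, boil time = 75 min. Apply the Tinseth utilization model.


U = 1.65·0.000125^(GP/1000) · (1 − e^(−0.04·t))/4.15
bigness = 1.65·0.000125^(48/1000) = 1.0719
boil_factor = (1 − e^(−0.04·75))/4.15 = 0.2290
U = 1.0719 · 0.2290

0.2454


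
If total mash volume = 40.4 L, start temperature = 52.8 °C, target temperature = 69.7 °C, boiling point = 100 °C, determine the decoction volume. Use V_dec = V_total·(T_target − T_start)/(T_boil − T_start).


V_dec = 40.4·(69.7 − 52.8)/(100 − 52.8)

14.4653 L


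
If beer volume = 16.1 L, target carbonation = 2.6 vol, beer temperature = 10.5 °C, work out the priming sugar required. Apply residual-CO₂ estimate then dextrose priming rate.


residual = 14.695·(0.01821 + 0.09011·e^(−0.04·T));  sugar = (target − residual)·4.0·V
residual = 14.695·(0.01821 + 0.09011·e^(−0.04·10.5)) = 1.1376
sugar = (2.6 − 1.1376)·4.0·16.1

94.1763 g


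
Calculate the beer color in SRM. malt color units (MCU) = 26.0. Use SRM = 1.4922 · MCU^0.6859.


SRM = 1.4922 · 26.0^0.6859

13.9430 SRM


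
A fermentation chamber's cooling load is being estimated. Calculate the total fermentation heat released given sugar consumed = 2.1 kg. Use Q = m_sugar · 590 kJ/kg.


Q = 2.1 · 590

1239.0000 kJ


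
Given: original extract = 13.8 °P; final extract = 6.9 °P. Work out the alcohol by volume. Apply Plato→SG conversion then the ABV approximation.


SG = 259/(259 − P);  ABV = (OG − FG)·131.25
OG = 259/(259 − 13.8) = 1.0563
FG = 259/(259 − 6.9) = 1.0274
ABV = (1.0563 − 1.0274)·131.25

3.7945 % ABV


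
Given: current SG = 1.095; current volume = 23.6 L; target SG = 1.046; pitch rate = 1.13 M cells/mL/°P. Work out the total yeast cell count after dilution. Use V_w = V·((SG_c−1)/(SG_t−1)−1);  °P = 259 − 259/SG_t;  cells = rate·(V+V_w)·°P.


V_w = 23.6·((1.095−1)/(1.046−1)−1) = 25.1391
V_final = 23.6 + 25.1391 = 48.7391
°P = 259 − 259/1.046 = 11.3901
cells = 1.13·48.7391·11.3901

627.3099 billion cells


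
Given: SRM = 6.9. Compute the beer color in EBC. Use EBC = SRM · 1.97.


EBC = 6.9 · 1.97

13.5930 EBC


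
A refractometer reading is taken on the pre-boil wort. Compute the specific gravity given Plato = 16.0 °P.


SG = 259/(259 − P)
SG = 259/(259 − 16.0)

1.0658


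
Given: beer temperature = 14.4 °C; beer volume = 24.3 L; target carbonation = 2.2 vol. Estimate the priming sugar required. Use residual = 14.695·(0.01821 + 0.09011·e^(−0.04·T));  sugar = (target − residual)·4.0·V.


residual = 14.695·(0.01821 + 0.09011·e^(−0.04·14.4)) = 1.0120
sugar = (2.2 − 1.0120)·4.0·24.3

115.4769 g


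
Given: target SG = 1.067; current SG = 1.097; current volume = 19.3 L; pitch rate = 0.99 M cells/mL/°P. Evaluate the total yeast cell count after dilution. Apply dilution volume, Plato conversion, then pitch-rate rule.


V_w = V·((SG_c−1)/(SG_t−1)−1);  °P = 259 − 259/SG_t;  cells = rate·(V+V_w)·°P
V_w = 19.3·((1.097−1)/(1.067−1)−1) = 8.6418
V_final = 19.3 + 8.6418 = 27.9418
°P = 259 − 259/1.067 = 16.2634
cells = 0.99·27.9418·16.2634

449.8830 billion cells


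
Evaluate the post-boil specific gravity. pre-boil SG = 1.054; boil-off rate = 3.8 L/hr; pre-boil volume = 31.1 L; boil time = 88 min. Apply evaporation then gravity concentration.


V_post = V_pre − rate·(t/60);  SG_post = 1 + (SG_pre−1)·V_pre/V_post
V_post = 31.1 − 3.8·(88/60) = 25.5267
SG_post = 1 + (1.054 − 1)·31.1/25.5267

1.0658


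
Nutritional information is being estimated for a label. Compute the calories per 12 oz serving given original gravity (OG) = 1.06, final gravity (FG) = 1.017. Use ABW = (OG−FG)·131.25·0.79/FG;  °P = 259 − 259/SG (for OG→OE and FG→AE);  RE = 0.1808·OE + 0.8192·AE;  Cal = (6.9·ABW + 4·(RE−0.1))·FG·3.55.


ABW = (1.06 − 1.017)·131.25·0.79/1.017 = 4.3840
OE = 259 − 259/1.06 = 14.6604 °P
AE = 259 − 259/1.017 = 4.3294 °P
RE = 0.1808·14.6604 + 0.8192·4.3294 = 6.1972 °P
Cal = (6.9·4.3840 + 4·(6.1972−0.1))·1.017·3.55

197.2652 kcal


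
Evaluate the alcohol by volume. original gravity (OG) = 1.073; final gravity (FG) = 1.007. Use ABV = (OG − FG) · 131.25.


ABV = (1.073 − 1.007) · 131.25

8.6625 % ABV


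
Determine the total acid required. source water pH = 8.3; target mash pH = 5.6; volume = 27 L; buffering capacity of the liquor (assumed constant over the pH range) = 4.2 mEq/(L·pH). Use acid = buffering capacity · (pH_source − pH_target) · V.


acid = 4.2 · (8.3 − 5.6) · 27

306.1800 mEq


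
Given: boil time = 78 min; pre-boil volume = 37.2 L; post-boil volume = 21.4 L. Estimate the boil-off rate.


rate = (V_pre − V_post) / (t_min/60)
rate = (37.2 − 21.4) / (78/60)

12.1538 L/hr


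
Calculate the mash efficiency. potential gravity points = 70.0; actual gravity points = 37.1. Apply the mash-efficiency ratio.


efficiency = actual / potential × 100
efficiency = 37.1 / 70.0 × 100

53.0000 %


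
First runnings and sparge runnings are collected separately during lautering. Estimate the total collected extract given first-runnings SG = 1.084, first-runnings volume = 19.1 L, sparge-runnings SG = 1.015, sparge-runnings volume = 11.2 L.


total = Σ (SG_i − 1)·1000·V_i
first = (1.084 − 1)·1000·19.1 = 1604.4000
sparge = (1.015 − 1)·1000·11.2 = 168.0000
total = 1604.4000 + 168.0000

1772.4000 gravity·L


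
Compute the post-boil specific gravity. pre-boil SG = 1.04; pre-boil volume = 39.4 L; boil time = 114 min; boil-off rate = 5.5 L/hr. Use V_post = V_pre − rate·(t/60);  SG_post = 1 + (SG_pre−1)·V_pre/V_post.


V_post = 39.4 − 5.5·(114/60) = 28.9500
SG_post = 1 + (1.04 − 1)·39.4/28.9500

1.0544


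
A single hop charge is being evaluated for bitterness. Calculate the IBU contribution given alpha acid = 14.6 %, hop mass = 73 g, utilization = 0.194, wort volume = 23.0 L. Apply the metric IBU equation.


IBU = (α/100)·mass·U·1000 / V
IBU = (14.6/100)·73·0.194·1000 / 23.0

89.8979 IBU


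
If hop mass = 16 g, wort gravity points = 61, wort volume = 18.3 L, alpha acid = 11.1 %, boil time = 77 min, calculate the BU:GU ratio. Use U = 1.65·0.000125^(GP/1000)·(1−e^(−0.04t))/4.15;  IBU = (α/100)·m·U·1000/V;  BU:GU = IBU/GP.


U = 1.65·0.000125^(61/1000)·(1−e^(−0.04·77))/4.15 = 0.2192
IBU = (11.1/100)·16·0.2192·1000/18.3 = 21.2768
BU:GU = 21.2768/61

0.3488


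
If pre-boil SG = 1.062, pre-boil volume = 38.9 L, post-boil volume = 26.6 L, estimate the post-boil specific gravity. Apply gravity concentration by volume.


SG_post = 1 + (SG_pre − 1)·V_pre/V_post
pts_pre = (1.062 − 1)·1000 = 62.0000
pts_post = 62.0000·38.9/26.6 = 90.6692
SG_post = 1 + 90.6692/1000

1.0907


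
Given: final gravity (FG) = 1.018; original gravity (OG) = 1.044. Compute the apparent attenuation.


AA = (OG − FG)/(OG − 1) · 100
AA = (1.044 − 1.018)/(1.044 − 1) · 100

59.0909 %


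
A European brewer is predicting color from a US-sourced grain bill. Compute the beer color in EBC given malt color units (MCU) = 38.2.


SRM = 1.4922·MCU^0.6859;  EBC = SRM·1.97
SRM = 1.4922·38.2^0.6859 = 18.1537
EBC = 18.1537·1.97

35.7627 EBC


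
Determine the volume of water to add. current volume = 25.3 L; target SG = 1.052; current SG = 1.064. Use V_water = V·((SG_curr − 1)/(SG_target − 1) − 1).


V_water = 25.3·((1.064 − 1)/(1.052 − 1) − 1)

5.8385 L


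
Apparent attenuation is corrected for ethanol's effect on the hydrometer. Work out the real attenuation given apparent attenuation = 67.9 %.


RA = AA · 0.8192
RA = 67.9 · 0.8192

55.6237 %


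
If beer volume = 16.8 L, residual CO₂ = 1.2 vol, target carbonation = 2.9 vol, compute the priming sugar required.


sugar = (target − residual)·4.0·V
sugar = (2.9 − 1.2)·4.0·16.8

114.2400 g


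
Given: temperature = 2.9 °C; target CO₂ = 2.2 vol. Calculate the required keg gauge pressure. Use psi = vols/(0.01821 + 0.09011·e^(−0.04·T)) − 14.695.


psi = 2.2/(0.01821 + 0.09011·e^(−0.04·2.9)) − 14.695

7.6512 psi


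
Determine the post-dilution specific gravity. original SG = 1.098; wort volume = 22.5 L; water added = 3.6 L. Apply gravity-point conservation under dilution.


SG_new = 1 + (SG_old − 1)·V_old/(V_old + V_water)
pts = (1.098 − 1)·1000·22.5/(22.5 + 3.6) = 84.4828
SG_new = 1 + 84.4828/1000

1.0845


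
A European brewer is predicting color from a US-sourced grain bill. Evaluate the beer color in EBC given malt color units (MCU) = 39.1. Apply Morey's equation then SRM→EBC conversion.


SRM = 1.4922·MCU^0.6859;  EBC = SRM·1.97
SRM = 1.4922·39.1^0.6859 = 18.4460
EBC = 18.4460·1.97

36.3385 EBC


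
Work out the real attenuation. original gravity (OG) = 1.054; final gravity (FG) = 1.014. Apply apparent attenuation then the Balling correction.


AA = (OG−FG)/(OG−1)·100;  RA = AA·0.8192
AA = (1.054 − 1.014)/(1.054 − 1)·100 = 74.0741
RA = 74.0741·0.8192

60.6815 %


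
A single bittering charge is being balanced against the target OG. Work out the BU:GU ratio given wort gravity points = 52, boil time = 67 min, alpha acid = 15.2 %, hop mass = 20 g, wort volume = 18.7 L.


U = 1.65·0.000125^(GP/1000)·(1−e^(−0.04t))/4.15;  IBU = (α/100)·m·U·1000/V;  BU:GU = IBU/GP
U = 1.65·0.000125^(52/1000)·(1−e^(−0.04·67))/4.15 = 0.2321
IBU = (15.2/100)·20·0.2321·1000/18.7 = 37.7277
BU:GU = 37.7277/52

0.7255


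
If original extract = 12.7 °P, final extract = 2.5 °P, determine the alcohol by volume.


SG = 259/(259 − P);  ABV = (OG − FG)·131.25
OG = 259/(259 − 12.7) = 1.0516
FG = 259/(259 − 2.5) = 1.0097
ABV = (1.0516 − 1.0097)·131.25

5.4884 % ABV


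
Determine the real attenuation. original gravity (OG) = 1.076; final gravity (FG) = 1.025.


AA = (OG−FG)/(OG−1)·100;  RA = AA·0.8192
AA = (1.076 − 1.025)/(1.076 − 1)·100 = 67.1053
RA = 67.1053·0.8192

54.9726 %


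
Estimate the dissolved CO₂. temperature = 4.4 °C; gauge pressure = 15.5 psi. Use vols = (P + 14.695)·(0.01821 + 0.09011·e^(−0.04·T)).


vols = (15.5 + 14.695)·(0.01821 + 0.09011·e^(−0.04·4.4))

2.8316 volumes


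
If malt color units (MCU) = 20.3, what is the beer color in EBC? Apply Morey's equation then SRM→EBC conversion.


SRM = 1.4922·MCU^0.6859;  EBC = SRM·1.97
SRM = 1.4922·20.3^0.6859 = 11.7663
EBC = 11.7663·1.97

23.1795 EBC


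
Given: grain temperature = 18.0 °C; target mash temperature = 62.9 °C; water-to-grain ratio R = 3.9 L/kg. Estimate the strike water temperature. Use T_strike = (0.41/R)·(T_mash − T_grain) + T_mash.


T_strike = (0.41/3.9)·(62.9 − 18.0) + 62.9

67.6203 °C


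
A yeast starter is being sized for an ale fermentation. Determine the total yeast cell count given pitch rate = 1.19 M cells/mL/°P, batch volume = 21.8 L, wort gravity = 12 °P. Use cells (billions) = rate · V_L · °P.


cells = 1.19 · 21.8 · 12

311.3040 billion cells


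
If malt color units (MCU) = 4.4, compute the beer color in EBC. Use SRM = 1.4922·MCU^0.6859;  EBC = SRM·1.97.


SRM = 1.4922·4.4^0.6859 = 4.1226
EBC = 4.1226·1.97

8.1215 EBC


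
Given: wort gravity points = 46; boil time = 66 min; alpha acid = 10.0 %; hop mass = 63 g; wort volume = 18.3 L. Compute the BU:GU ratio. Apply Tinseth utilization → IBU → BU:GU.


U = 1.65·0.000125^(GP/1000)·(1−e^(−0.04t))/4.15;  IBU = (α/100)·m·U·1000/V;  BU:GU = IBU/GP
U = 1.65·0.000125^(46/1000)·(1−e^(−0.04·66))/4.15 = 0.2442
IBU = (10.0/100)·63·0.2442·1000/18.3 = 84.0679
BU:GU = 84.0679/46

1.8276


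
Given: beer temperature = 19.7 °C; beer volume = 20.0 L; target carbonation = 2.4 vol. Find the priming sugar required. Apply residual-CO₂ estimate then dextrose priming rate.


residual = 14.695·(0.01821 + 0.09011·e^(−0.04·T));  sugar = (target − residual)·4.0·V
residual = 14.695·(0.01821 + 0.09011·e^(−0.04·19.7)) = 0.8698
sugar = (2.4 − 0.8698)·4.0·20.0

122.4188 g


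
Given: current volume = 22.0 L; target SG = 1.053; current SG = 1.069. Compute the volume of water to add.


V_water = V·((SG_curr − 1)/(SG_target − 1) − 1)
V_water = 22.0·((1.069 − 1)/(1.053 − 1) − 1)

6.6415 L


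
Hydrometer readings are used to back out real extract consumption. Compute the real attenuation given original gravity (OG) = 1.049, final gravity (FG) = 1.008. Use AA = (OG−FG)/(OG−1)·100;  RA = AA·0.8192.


AA = (1.049 − 1.008)/(1.049 − 1)·100 = 83.6735
RA = 83.6735·0.8192

68.5453 %


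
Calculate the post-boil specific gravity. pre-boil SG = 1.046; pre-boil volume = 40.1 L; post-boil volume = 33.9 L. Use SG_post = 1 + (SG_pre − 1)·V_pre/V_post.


pts_pre = (1.046 − 1)·1000 = 46.0000
pts_post = 46.0000·40.1/33.9 = 54.4130
SG_post = 1 + 54.4130/1000

1.0544


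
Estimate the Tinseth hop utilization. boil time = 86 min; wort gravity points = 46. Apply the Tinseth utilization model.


U = 1.65·0.000125^(GP/1000) · (1 − e^(−0.04·t))/4.15
bigness = 1.65·0.000125^(46/1000) = 1.0913
boil_factor = (1 − e^(−0.04·86))/4.15 = 0.2332
U = 1.0913 · 0.2332

0.2545


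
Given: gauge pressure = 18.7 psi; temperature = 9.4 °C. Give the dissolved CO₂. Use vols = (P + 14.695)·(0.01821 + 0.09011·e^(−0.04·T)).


vols = (18.7 + 14.695)·(0.01821 + 0.09011·e^(−0.04·9.4))

2.6743 volumes


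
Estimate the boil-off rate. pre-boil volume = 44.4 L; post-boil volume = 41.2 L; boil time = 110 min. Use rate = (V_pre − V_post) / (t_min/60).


rate = (44.4 − 41.2) / (110/60)

1.7455 L/hr


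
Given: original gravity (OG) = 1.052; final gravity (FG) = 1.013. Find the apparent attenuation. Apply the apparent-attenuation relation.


AA = (OG − FG)/(OG − 1) · 100
AA = (1.052 − 1.013)/(1.052 − 1) · 100

75.0000 %


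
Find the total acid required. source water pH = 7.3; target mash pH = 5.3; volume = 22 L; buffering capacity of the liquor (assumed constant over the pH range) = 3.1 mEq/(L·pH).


acid = buffering capacity · (pH_source − pH_target) · V
acid = 3.1 · (7.3 − 5.3) · 22

136.4000 mEq


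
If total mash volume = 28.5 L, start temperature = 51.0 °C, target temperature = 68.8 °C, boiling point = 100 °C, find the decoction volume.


V_dec = V_total·(T_target − T_start)/(T_boil − T_start)
V_dec = 28.5·(68.8 − 51.0)/(100 − 51.0)

10.3531 L


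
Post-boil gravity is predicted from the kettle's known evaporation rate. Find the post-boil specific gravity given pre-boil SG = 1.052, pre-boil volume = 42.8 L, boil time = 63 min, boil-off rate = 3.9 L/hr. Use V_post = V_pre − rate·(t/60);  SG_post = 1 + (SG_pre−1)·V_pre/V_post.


V_post = 42.8 − 3.9·(63/60) = 38.7050
SG_post = 1 + (1.052 − 1)·42.8/38.7050

1.0575


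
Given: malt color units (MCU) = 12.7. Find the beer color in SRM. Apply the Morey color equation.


SRM = 1.4922 · MCU^0.6859
SRM = 1.4922 · 12.7^0.6859

8.5295 SRM


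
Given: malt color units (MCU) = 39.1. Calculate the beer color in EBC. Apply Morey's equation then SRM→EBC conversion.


SRM = 1.4922·MCU^0.6859;  EBC = SRM·1.97
SRM = 1.4922·39.1^0.6859 = 18.4460
EBC = 18.4460·1.97

36.3385 EBC


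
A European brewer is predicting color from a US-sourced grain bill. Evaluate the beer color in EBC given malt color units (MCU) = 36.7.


SRM = 1.4922·MCU^0.6859;  EBC = SRM·1.97
SRM = 1.4922·36.7^0.6859 = 17.6617
EBC = 17.6617·1.97

34.7935 EBC


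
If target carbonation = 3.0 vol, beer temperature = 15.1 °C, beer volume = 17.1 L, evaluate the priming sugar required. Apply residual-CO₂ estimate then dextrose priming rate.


residual = 14.695·(0.01821 + 0.09011·e^(−0.04·T));  sugar = (target − residual)·4.0·V
residual = 14.695·(0.01821 + 0.09011·e^(−0.04·15.1)) = 0.9914
sugar = (3.0 − 0.9914)·4.0·17.1

137.3874 g


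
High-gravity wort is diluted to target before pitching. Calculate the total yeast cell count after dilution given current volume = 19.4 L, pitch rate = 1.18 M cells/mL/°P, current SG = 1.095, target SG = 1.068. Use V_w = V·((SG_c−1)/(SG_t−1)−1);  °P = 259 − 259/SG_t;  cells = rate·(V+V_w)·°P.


V_w = 19.4·((1.095−1)/(1.068−1)−1) = 7.7029
V_final = 19.4 + 7.7029 = 27.1029
°P = 259 − 259/1.068 = 16.4906
cells = 1.18·27.1029·16.4906

527.3948 billion cells


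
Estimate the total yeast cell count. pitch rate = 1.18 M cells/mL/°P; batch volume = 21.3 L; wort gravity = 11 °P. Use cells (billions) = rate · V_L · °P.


cells = 1.18 · 21.3 · 11

276.4740 billion cells


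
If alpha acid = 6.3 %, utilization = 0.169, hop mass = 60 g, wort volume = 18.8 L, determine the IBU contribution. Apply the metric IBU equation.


IBU = (α/100)·mass·U·1000 / V
IBU = (6.3/100)·60·0.169·1000 / 18.8

33.9798 IBU


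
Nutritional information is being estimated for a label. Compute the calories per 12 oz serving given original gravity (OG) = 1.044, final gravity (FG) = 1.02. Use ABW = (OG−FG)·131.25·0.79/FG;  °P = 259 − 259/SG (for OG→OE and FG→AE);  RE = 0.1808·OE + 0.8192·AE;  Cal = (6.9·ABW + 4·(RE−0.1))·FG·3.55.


ABW = (1.044 − 1.02)·131.25·0.79/1.02 = 2.4397
OE = 259 − 259/1.044 = 10.9157 °P
AE = 259 − 259/1.02 = 5.0784 °P
RE = 0.1808·10.9157 + 0.8192·5.0784 = 6.1338 °P
Cal = (6.9·2.4397 + 4·(6.1338−0.1))·1.02·3.55

148.3495 kcal


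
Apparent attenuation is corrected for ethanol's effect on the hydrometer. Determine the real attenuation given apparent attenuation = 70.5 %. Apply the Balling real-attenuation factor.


RA = AA · 0.8192
RA = 70.5 · 0.8192

57.7536 %


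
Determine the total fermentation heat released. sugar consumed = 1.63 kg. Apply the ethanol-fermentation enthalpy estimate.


Q = m_sugar · 590 kJ/kg
Q = 1.63 · 590

961.7000 kJ


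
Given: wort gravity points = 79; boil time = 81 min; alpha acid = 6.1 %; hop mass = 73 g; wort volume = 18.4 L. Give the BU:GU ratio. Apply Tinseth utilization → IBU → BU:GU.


U = 1.65·0.000125^(GP/1000)·(1−e^(−0.04t))/4.15;  IBU = (α/100)·m·U·1000/V;  BU:GU = IBU/GP
U = 1.65·0.000125^(79/1000)·(1−e^(−0.04·81))/4.15 = 0.1878
IBU = (6.1/100)·73·0.1878·1000/18.4 = 45.4544
BU:GU = 45.4544/79

0.5754


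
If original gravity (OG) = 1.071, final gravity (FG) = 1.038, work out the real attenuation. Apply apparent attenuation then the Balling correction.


AA = (OG−FG)/(OG−1)·100;  RA = AA·0.8192
AA = (1.071 − 1.038)/(1.071 − 1)·100 = 46.4789
RA = 46.4789·0.8192

38.0755 %


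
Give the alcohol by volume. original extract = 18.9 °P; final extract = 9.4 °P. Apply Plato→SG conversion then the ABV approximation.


SG = 259/(259 − P);  ABV = (OG − FG)·131.25
OG = 259/(259 − 18.9) = 1.0787
FG = 259/(259 − 9.4) = 1.0377
ABV = (1.0787 − 1.0377)·131.25

5.3887 % ABV


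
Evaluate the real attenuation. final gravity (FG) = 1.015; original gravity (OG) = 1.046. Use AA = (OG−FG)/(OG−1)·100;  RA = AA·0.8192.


AA = (1.046 − 1.015)/(1.046 − 1)·100 = 67.3913
RA = 67.3913·0.8192

55.2070 %


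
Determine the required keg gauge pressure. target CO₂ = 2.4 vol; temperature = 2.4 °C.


psi = vols/(0.01821 + 0.09011·e^(−0.04·T)) − 14.695
psi = 2.4/(0.01821 + 0.09011·e^(−0.04·2.4)) − 14.695

9.2878 psi


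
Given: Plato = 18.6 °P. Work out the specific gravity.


SG = 259/(259 − P)
SG = 259/(259 − 18.6)

1.0774


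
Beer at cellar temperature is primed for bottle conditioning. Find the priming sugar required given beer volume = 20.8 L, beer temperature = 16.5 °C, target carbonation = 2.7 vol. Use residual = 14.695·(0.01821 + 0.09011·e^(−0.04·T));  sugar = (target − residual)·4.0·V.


residual = 14.695·(0.01821 + 0.09011·e^(−0.04·16.5)) = 0.9520
sugar = (2.7 − 0.9520)·4.0·20.8

145.4342 g


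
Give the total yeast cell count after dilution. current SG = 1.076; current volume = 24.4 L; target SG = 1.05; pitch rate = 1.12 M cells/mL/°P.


V_w = V·((SG_c−1)/(SG_t−1)−1);  °P = 259 − 259/SG_t;  cells = rate·(V+V_w)·°P
V_w = 24.4·((1.076−1)/(1.05−1)−1) = 12.6880
V_final = 24.4 + 12.6880 = 37.0880
°P = 259 − 259/1.05 = 12.3333
cells = 1.12·37.0880·12.3333

512.3089 billion cells


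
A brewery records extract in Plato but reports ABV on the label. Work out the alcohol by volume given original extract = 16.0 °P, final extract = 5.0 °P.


SG = 259/(259 − P);  ABV = (OG − FG)·131.25
OG = 259/(259 − 16.0) = 1.0658
FG = 259/(259 − 5.0) = 1.0197
ABV = (1.0658 − 1.0197)·131.25

6.0583 % ABV


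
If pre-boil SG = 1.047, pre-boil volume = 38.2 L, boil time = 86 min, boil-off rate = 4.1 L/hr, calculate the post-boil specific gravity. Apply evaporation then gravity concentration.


V_post = V_pre − rate·(t/60);  SG_post = 1 + (SG_pre−1)·V_pre/V_post
V_post = 38.2 − 4.1·(86/60) = 32.3233
SG_post = 1 + (1.047 − 1)·38.2/32.3233

1.0555


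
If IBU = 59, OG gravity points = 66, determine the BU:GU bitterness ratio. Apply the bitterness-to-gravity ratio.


BU:GU = IBU / OG_points
BU:GU = 59 / 66

0.8939


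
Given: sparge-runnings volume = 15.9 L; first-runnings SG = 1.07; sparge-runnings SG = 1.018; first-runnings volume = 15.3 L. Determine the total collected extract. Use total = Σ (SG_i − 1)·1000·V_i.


first = (1.07 − 1)·1000·15.3 = 1071.0000
sparge = (1.018 − 1)·1000·15.9 = 286.2000
total = 1071.0000 + 286.2000

1357.2000 gravity·L


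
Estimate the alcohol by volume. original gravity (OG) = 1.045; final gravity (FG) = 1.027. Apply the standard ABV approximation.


ABV = (OG − FG) · 131.25
ABV = (1.045 − 1.027) · 131.25

2.3625 % ABV


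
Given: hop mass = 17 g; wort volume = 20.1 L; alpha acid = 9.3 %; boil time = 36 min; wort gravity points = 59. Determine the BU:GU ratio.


U = 1.65·0.000125^(GP/1000)·(1−e^(−0.04t))/4.15;  IBU = (α/100)·m·U·1000/V;  BU:GU = IBU/GP
U = 1.65·0.000125^(59/1000)·(1−e^(−0.04·36))/4.15 = 0.1785
IBU = (9.3/100)·17·0.1785·1000/20.1 = 14.0428
BU:GU = 14.0428/59

0.2380


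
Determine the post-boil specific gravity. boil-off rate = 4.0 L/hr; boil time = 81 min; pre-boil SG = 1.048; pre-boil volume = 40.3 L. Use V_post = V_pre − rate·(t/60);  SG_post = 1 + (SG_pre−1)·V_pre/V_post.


V_post = 40.3 − 4.0·(81/60) = 34.9000
SG_post = 1 + (1.048 − 1)·40.3/34.9000

1.0554


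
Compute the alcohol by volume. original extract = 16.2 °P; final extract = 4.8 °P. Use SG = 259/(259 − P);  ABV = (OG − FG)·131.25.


OG = 259/(259 − 16.2) = 1.0667
FG = 259/(259 − 4.8) = 1.0189
ABV = (1.0667 − 1.0189)·131.25

6.2788 % ABV


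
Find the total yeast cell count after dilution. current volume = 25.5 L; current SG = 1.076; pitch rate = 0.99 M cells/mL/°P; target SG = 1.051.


V_w = V·((SG_c−1)/(SG_t−1)−1);  °P = 259 − 259/SG_t;  cells = rate·(V+V_w)·°P
V_w = 25.5·((1.076−1)/(1.051−1)−1) = 12.5000
V_final = 25.5 + 12.5000 = 38.0000
°P = 259 − 259/1.051 = 12.5680
cells = 0.99·38.0000·12.5680

472.8093 billion cells


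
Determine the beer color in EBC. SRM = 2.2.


EBC = SRM · 1.97
EBC = 2.2 · 1.97

4.3340 EBC


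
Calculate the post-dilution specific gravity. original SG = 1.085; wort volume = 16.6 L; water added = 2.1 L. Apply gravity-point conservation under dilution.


SG_new = 1 + (SG_old − 1)·V_old/(V_old + V_water)
pts = (1.085 − 1)·1000·16.6/(16.6 + 2.1) = 75.4545
SG_new = 1 + 75.4545/1000

1.0755


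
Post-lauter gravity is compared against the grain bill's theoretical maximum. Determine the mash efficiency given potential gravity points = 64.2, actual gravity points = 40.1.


efficiency = actual / potential × 100
efficiency = 40.1 / 64.2 × 100

62.4611 %


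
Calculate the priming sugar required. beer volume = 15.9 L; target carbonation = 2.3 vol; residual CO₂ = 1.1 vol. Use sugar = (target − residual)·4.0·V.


sugar = (2.3 − 1.1)·4.0·15.9

76.3200 g


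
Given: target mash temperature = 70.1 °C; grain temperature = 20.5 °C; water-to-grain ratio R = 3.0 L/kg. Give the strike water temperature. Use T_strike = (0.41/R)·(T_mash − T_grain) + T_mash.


T_strike = (0.41/3.0)·(70.1 − 20.5) + 70.1

76.8787 °C


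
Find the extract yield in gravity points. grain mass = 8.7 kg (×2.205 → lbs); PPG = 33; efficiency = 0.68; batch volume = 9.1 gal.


points = lbs × PPG × eff / vol
lbs = 8.7 × 2.205 = 19.1835
points = 19.1835 × 33 × 0.68 / 9.1

47.3052 points


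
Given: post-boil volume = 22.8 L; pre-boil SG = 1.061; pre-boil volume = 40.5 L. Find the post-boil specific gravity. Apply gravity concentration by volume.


SG_post = 1 + (SG_pre − 1)·V_pre/V_post
pts_pre = (1.061 − 1)·1000 = 61.0000
pts_post = 61.0000·40.5/22.8 = 108.3553
SG_post = 1 + 108.3553/1000

1.1084


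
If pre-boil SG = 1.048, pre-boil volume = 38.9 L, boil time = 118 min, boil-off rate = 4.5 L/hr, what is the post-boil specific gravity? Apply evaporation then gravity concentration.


V_post = V_pre − rate·(t/60);  SG_post = 1 + (SG_pre−1)·V_pre/V_post
V_post = 38.9 − 4.5·(118/60) = 30.0500
SG_post = 1 + (1.048 − 1)·38.9/30.0500

1.0621


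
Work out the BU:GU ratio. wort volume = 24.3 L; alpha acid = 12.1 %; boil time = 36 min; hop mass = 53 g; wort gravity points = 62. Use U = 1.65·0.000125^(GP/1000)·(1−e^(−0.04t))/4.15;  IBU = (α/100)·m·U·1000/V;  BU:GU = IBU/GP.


U = 1.65·0.000125^(62/1000)·(1−e^(−0.04·36))/4.15 = 0.1738
IBU = (12.1/100)·53·0.1738·1000/24.3 = 45.8633
BU:GU = 45.8633/62

0.7397


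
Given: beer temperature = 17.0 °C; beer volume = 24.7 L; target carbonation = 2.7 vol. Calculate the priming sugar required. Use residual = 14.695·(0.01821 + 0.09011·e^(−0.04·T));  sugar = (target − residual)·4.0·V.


residual = 14.695·(0.01821 + 0.09011·e^(−0.04·17.0)) = 0.9384
sugar = (2.7 − 0.9384)·4.0·24.7

174.0420 g


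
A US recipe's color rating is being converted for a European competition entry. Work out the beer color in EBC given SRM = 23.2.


EBC = SRM · 1.97
EBC = 23.2 · 1.97

45.7040 EBC


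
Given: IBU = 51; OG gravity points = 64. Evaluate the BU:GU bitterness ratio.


BU:GU = IBU / OG_points
BU:GU = 51 / 64

0.7969


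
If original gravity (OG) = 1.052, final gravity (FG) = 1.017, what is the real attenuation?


AA = (OG−FG)/(OG−1)·100;  RA = AA·0.8192
AA = (1.052 − 1.017)/(1.052 − 1)·100 = 67.3077
RA = 67.3077·0.8192

55.1385 %


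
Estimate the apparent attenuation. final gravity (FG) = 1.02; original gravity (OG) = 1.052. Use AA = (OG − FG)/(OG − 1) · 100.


AA = (1.052 − 1.02)/(1.052 − 1) · 100

61.5385 %


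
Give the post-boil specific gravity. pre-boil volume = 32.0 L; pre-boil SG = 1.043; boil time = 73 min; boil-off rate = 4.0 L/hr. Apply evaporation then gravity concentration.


V_post = V_pre − rate·(t/60);  SG_post = 1 + (SG_pre−1)·V_pre/V_post
V_post = 32.0 − 4.0·(73/60) = 27.1333
SG_post = 1 + (1.043 − 1)·32.0/27.1333

1.0507


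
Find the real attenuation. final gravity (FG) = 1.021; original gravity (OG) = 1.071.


AA = (OG−FG)/(OG−1)·100;  RA = AA·0.8192
AA = (1.071 − 1.021)/(1.071 − 1)·100 = 70.4225
RA = 70.4225·0.8192

57.6901 %


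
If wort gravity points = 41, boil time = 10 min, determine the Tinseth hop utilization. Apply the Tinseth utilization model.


U = 1.65·0.000125^(GP/1000) · (1 − e^(−0.04·t))/4.15
bigness = 1.65·0.000125^(41/1000) = 1.1415
boil_factor = (1 − e^(−0.04·10))/4.15 = 0.0794
U = 1.1415 · 0.0794

0.0907


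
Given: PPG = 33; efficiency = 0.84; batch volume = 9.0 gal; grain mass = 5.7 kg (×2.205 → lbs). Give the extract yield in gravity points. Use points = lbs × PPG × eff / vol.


lbs = 5.7 × 2.205 = 12.5685
points = 12.5685 × 33 × 0.84 / 9.0

38.7110 points


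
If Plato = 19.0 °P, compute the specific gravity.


SG = 259/(259 − P)
SG = 259/(259 − 19.0)

1.0792


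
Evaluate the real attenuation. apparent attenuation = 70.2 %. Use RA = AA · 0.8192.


RA = 70.2 · 0.8192

57.5078 %


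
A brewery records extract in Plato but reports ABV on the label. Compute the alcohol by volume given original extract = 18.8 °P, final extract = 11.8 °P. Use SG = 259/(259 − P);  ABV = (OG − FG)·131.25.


OG = 259/(259 − 18.8) = 1.0783
FG = 259/(259 − 11.8) = 1.0477
ABV = (1.0783 − 1.0477)·131.25

4.0075 % ABV


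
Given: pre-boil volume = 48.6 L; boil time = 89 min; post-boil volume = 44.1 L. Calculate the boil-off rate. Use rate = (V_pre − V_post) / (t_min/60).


rate = (48.6 − 44.1) / (89/60)

3.0337 L/hr


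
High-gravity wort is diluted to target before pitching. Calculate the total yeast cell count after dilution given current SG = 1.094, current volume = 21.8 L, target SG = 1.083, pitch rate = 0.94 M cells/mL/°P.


V_w = V·((SG_c−1)/(SG_t−1)−1);  °P = 259 − 259/SG_t;  cells = rate·(V+V_w)·°P
V_w = 21.8·((1.094−1)/(1.083−1)−1) = 2.8892
V_final = 21.8 + 2.8892 = 24.6892
°P = 259 − 259/1.083 = 19.8495
cells = 0.94·24.6892·19.8495

460.6632 billion cells


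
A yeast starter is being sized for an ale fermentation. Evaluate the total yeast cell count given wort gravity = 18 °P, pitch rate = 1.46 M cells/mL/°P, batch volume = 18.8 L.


cells (billions) = rate · V_L · °P
cells = 1.46 · 18.8 · 18

494.0640 billion cells


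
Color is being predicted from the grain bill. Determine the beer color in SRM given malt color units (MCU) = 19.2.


SRM = 1.4922 · MCU^0.6859
SRM = 1.4922 · 19.2^0.6859

11.3251 SRM


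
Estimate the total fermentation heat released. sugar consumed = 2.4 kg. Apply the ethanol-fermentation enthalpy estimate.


Q = m_sugar · 590 kJ/kg
Q = 2.4 · 590

1416.0000 kJ


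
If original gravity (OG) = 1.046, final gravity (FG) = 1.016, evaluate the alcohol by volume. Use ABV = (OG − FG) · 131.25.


ABV = (1.046 − 1.016) · 131.25

3.9375 % ABV


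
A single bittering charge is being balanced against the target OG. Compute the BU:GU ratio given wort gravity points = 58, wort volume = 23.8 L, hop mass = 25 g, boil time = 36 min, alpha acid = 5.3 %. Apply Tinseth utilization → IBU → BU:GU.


U = 1.65·0.000125^(GP/1000)·(1−e^(−0.04t))/4.15;  IBU = (α/100)·m·U·1000/V;  BU:GU = IBU/GP
U = 1.65·0.000125^(58/1000)·(1−e^(−0.04·36))/4.15 = 0.1801
IBU = (5.3/100)·25·0.1801·1000/23.8 = 10.0291
BU:GU = 10.0291/58

0.1729


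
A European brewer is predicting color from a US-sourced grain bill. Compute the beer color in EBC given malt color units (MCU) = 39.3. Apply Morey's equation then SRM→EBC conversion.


SRM = 1.4922·MCU^0.6859;  EBC = SRM·1.97
SRM = 1.4922·39.3^0.6859 = 18.5106
EBC = 18.5106·1.97

36.4659 EBC


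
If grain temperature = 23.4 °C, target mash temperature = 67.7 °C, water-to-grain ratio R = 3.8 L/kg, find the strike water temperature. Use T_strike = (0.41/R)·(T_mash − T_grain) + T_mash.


T_strike = (0.41/3.8)·(67.7 − 23.4) + 67.7

72.4797 °C


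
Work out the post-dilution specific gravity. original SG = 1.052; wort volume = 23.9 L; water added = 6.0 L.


SG_new = 1 + (SG_old − 1)·V_old/(V_old + V_water)
pts = (1.052 − 1)·1000·23.9/(23.9 + 6.0) = 41.5652
SG_new = 1 + 41.5652/1000

1.0416


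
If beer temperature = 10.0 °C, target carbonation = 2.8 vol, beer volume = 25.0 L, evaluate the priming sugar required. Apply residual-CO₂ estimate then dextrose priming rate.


residual = 14.695·(0.01821 + 0.09011·e^(−0.04·T));  sugar = (target − residual)·4.0·V
residual = 14.695·(0.01821 + 0.09011·e^(−0.04·10.0)) = 1.1552
sugar = (2.8 − 1.1552)·4.0·25.0

164.4789 g


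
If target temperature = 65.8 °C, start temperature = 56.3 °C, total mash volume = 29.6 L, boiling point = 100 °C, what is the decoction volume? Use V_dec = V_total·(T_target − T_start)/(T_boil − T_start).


V_dec = 29.6·(65.8 − 56.3)/(100 − 56.3)

6.4348 L


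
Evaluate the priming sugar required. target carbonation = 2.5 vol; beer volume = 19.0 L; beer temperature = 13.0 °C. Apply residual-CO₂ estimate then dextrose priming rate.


residual = 14.695·(0.01821 + 0.09011·e^(−0.04·T));  sugar = (target − residual)·4.0·V
residual = 14.695·(0.01821 + 0.09011·e^(−0.04·13.0)) = 1.0548
sugar = (2.5 − 1.0548)·4.0·19.0

109.8322 g


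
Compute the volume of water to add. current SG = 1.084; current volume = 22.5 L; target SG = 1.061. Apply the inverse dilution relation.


V_water = V·((SG_curr − 1)/(SG_target − 1) − 1)
V_water = 22.5·((1.084 − 1)/(1.061 − 1) − 1)

8.4836 L


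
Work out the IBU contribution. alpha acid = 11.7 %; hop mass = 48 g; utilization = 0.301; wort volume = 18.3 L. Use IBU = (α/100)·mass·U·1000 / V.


IBU = (11.7/100)·48·0.301·1000 / 18.3

92.3725 IBU


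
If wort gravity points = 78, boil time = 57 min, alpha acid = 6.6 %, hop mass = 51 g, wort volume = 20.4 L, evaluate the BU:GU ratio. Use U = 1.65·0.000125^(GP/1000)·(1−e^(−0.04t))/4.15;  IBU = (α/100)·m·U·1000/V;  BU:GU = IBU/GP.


U = 1.65·0.000125^(78/1000)·(1−e^(−0.04·57))/4.15 = 0.1771
IBU = (6.6/100)·51·0.1771·1000/20.4 = 29.2158
BU:GU = 29.2158/78

0.3746


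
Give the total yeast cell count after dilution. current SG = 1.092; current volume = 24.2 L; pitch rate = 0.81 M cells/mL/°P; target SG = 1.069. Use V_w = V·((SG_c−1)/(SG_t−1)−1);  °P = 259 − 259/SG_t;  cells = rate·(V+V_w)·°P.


V_w = 24.2·((1.092−1)/(1.069−1)−1) = 8.0667
V_final = 24.2 + 8.0667 = 32.2667
°P = 259 − 259/1.069 = 16.7175
cells = 0.81·32.2667·16.7175

436.9284 billion cells


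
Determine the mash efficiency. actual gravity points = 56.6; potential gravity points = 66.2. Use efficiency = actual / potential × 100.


efficiency = 56.6 / 66.2 × 100

85.4985 %


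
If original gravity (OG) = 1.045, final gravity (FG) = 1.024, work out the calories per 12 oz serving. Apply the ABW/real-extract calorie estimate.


ABW = (OG−FG)·131.25·0.79/FG;  °P = 259 − 259/SG (for OG→OE and FG→AE);  RE = 0.1808·OE + 0.8192·AE;  Cal = (6.9·ABW + 4·(RE−0.1))·FG·3.55
ABW = (1.045 − 1.024)·131.25·0.79/1.024 = 2.1264
OE = 259 − 259/1.045 = 11.1531 °P
AE = 259 − 259/1.024 = 6.0703 °P
RE = 0.1808·11.1531 + 0.8192·6.0703 = 6.9893 °P
Cal = (6.9·2.1264 + 4·(6.9893−0.1))·1.024·3.55

153.5120 kcal


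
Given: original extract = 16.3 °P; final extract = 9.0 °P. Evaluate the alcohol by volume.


SG = 259/(259 − P);  ABV = (OG − FG)·131.25
OG = 259/(259 − 16.3) = 1.0672
FG = 259/(259 − 9.0) = 1.0360
ABV = (1.0672 − 1.0360)·131.25

4.0899 % ABV


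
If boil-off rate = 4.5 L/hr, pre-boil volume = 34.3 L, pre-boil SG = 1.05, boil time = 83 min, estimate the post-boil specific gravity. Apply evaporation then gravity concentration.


V_post = V_pre − rate·(t/60);  SG_post = 1 + (SG_pre−1)·V_pre/V_post
V_post = 34.3 − 4.5·(83/60) = 28.0750
SG_post = 1 + (1.05 − 1)·34.3/28.0750

1.0611


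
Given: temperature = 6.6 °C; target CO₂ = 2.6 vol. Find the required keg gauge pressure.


psi = vols/(0.01821 + 0.09011·e^(−0.04·T)) − 14.695
psi = 2.6/(0.01821 + 0.09011·e^(−0.04·6.6)) − 14.695

15.0492 psi


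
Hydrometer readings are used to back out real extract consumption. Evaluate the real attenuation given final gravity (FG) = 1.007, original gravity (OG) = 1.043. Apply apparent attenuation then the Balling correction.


AA = (OG−FG)/(OG−1)·100;  RA = AA·0.8192
AA = (1.043 − 1.007)/(1.043 − 1)·100 = 83.7209
RA = 83.7209·0.8192

68.5842 %
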